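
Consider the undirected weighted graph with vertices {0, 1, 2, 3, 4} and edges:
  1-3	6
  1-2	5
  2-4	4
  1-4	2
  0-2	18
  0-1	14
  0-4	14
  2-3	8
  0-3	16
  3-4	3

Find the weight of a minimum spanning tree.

23

Kruskal: consider edges lightest-first.
1-4 (2): add. Components now {0} {1,4} {2} {3}
3-4 (3): add. Components now {0} {1,3,4} {2}
2-4 (4): add. Components now {0} {1,2,3,4}
1-2 (5): skip — 1 and 2 already connected.
1-3 (6): skip — 1 and 3 already connected.
2-3 (8): skip — 2 and 3 already connected.
0-1 (14): add. Components now {0,1,2,3,4}
MST edges: 1-4, 3-4, 2-4, 0-1; total weight 2+3+4+14 = 23.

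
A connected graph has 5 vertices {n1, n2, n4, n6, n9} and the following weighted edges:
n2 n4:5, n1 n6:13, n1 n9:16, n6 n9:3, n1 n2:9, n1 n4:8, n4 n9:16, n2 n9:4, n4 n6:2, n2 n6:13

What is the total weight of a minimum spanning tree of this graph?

17

Sort edges by weight, then run Kruskal:
n4 n6 (2): add. Components now {n4,n6} {n1} {n9} {n2}
n6 n9 (3): add. Components now {n4,n6,n9} {n1} {n2}
n2 n9 (4): add. Components now {n2,n4,n6,n9} {n1}
n2 n4 (5): skip — n4 and n2 already connected.
n1 n4 (8): add. Components now {n1,n2,n4,n6,n9}
MST edges: n4 n6, n6 n9, n2 n9, n1 n4; total weight 2+3+4+8 = 17.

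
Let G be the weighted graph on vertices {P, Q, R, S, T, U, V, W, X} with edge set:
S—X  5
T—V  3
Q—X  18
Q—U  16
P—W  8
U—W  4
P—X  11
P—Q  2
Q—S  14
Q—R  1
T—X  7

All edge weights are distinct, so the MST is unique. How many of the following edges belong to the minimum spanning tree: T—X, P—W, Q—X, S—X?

3

Kruskal's algorithm — process edges by increasing weight (ties by edge label):
Q—R (1): add — endpoints in different components.
P—Q (2): add — endpoints in different components.
T—V (3): add — endpoints in different components.
U—W (4): add — endpoints in different components.
S—X (5): add — endpoints in different components.
T—X (7): add — endpoints in different components.
P—W (8): add — endpoints in different components.
P—X (11): add — endpoints in different components.
MST edge set: {Q—R, P—Q, T—V, U—W, S—X, T—X, P—W, P—X}.
Of the listed edges, {T—X, P—W, S—X} are in the MST → 3.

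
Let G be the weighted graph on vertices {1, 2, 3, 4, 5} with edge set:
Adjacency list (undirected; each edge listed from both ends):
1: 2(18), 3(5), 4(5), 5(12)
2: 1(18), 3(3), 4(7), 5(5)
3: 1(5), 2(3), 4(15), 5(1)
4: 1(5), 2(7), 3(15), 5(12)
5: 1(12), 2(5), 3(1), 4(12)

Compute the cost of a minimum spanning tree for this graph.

Kruskal: consider edges lightest-first.
3-5 (1): add. Components now {1} {2} {3,5} {4}
2-3 (3): add. Components now {1} {2,3,5} {4}
1-3 (5): add. Components now {1,2,3,5} {4}
1-4 (5): add. Components now {1,2,3,4,5}
MST edges: 3-5, 2-3, 1-3, 1-4; total weight 1+3+5+5 = 14.

14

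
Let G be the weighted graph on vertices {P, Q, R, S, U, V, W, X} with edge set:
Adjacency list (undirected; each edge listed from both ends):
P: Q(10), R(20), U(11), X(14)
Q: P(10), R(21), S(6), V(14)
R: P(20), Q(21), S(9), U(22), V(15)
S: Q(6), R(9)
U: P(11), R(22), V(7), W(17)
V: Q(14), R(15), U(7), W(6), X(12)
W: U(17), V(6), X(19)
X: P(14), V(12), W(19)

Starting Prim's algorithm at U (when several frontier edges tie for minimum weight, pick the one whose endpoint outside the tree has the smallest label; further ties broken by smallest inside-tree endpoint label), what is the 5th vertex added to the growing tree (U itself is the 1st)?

Q

Prim's algorithm from U:
Step 1: cheapest edge leaving the tree is U—V (7); add V.
Step 2: cheapest edge leaving the tree is V—W (6); add W.
Step 3: cheapest edge leaving the tree is P—U (11); add P.
Step 4: cheapest edge leaving the tree is P—Q (10); add Q.
Step 5: cheapest edge leaving the tree is Q—S (6); add S.
Step 6: cheapest edge leaving the tree is R—S (9); add R.
Step 7: cheapest edge leaving the tree is V—X (12); add X.
Vertex order: U, V, W, P, Q, S, R, X. The 5th vertex is Q.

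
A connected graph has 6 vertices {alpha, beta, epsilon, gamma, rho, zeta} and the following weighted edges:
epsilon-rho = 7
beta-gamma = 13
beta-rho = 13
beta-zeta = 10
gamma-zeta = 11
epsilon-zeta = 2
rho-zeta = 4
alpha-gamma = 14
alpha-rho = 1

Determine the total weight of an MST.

Kruskal's algorithm — process edges by increasing weight (ties by edge label):
alpha-rho (1): add. Components now {gamma} {beta} {alpha,rho} {epsilon} {zeta}
epsilon-zeta (2): add. Components now {gamma} {beta} {alpha,rho} {epsilon,zeta}
rho-zeta (4): add. Components now {gamma} {beta} {alpha,epsilon,rho,zeta}
epsilon-rho (7): skip — rho and epsilon already connected.
beta-zeta (10): add. Components now {gamma} {alpha,beta,epsilon,rho,zeta}
gamma-zeta (11): add. Components now {alpha,beta,epsilon,gamma,rho,zeta}
MST edges: alpha-rho, epsilon-zeta, rho-zeta, beta-zeta, gamma-zeta; total weight 1+2+4+10+11 = 28.

28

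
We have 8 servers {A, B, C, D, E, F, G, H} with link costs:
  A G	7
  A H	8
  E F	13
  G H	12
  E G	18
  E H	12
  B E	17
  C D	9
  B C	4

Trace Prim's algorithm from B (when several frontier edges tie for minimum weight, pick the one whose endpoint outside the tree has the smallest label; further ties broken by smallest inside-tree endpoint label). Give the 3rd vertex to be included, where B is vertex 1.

D

Prim's algorithm from B:
Step 1: frontier [B C 4, B E 17] → take B C (4); add C.
Step 2: frontier [B E 17, C D 9] → take C D (9); add D.
Step 3: frontier [B E 17] → take B E (17); add E.
Step 4: frontier [E H 12, E F 13, E G 18] → take E H (12); add H.
Step 5: frontier [E F 13, E G 18, A H 8, G H 12] → take A H (8); add A.
Step 6: frontier [A G 7, E F 13, E G 18, G H 12] → take A G (7); add G.
Step 7: frontier [E F 13] → take E F (13); add F.
Vertex order: B, C, D, E, H, A, G, F. The 3rd vertex is D.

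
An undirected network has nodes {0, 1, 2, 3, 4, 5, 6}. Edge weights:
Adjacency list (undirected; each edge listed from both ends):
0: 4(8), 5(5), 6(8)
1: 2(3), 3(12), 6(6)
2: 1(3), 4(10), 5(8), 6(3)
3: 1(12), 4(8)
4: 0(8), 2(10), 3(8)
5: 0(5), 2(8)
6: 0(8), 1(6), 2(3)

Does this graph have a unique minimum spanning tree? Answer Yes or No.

No

Kruskal: consider edges lightest-first.
1 2 (3): add. Components now {0} {1,2} {3} {4} {5} {6}
2 6 (3): add. Components now {0} {1,2,6} {3} {4} {5}
0 5 (5): add. Components now {0,5} {1,2,6} {3} {4}
1 6 (6): skip — 1 and 6 already connected.
0 4 (8): add. Components now {0,4,5} {1,2,6} {3}
0 6 (8): add. Components now {0,1,2,4,5,6} {3}
2 5 (8): skip — 2 and 5 already connected.
3 4 (8): add. Components now {0,1,2,3,4,5,6}
Non-tree edge 2 5 has weight 8, equal to the heaviest edge on its tree cycle — swapping gives another MST of the same weight. Not unique.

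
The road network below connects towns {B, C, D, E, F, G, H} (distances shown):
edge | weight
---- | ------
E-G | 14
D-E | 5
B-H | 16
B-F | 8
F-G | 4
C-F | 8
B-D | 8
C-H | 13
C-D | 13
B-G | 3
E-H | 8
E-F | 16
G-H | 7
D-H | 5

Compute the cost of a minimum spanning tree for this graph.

32

Grow the tree from C using Prim:
Step 1: frontier [C-F 8, C-D 13, C-H 13] → take C-F (8); add F.
Step 2: frontier [C-D 13, C-H 13, F-G 4, B-F 8, E-F 16] → take F-G (4); add G.
Step 3: frontier [C-D 13, C-H 13, B-F 8, E-F 16, B-G 3, G-H 7, E-G 14] → take B-G (3); add B.
Step 4: frontier [B-D 8, B-H 16, C-D 13, C-H 13, E-F 16, G-H 7, E-G 14] → take G-H (7); add H.
Step 5: frontier [B-D 8, C-D 13, E-F 16, E-G 14, D-H 5, E-H 8] → take D-H (5); add D.
Step 6: frontier [D-E 5, E-F 16, E-G 14, E-H 8] → take D-E (5); add E.
MST edges: C-F, F-G, B-G, G-H, D-H, D-E; total weight 8+4+3+7+5+5 = 32.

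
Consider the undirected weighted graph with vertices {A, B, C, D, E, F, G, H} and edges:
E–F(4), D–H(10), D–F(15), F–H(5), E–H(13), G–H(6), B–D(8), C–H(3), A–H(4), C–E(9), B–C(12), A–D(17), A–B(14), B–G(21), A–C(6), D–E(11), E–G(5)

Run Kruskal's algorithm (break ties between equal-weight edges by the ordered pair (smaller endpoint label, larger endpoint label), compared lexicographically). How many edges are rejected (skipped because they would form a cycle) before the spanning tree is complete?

3

Kruskal: consider edges lightest-first.
C–H (3): add — endpoints in different components.
A–H (4): add — endpoints in different components.
E–F (4): add — endpoints in different components.
E–G (5): add — endpoints in different components.
F–H (5): add — endpoints in different components.
A–C (6): skip — A and C already connected.
G–H (6): skip — G and H already connected.
B–D (8): add — endpoints in different components.
C–E (9): skip — C and E already connected.
D–H (10): add — endpoints in different components.
Edges rejected before the tree was complete: 3.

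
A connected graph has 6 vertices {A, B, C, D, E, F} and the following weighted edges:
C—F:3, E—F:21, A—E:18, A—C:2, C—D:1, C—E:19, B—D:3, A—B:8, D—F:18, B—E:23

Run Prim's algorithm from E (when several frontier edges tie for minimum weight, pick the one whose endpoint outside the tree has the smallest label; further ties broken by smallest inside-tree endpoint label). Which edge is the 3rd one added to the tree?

C-D

Prim's algorithm from E:
Step 1: cheapest edge leaving the tree is A—E (18); add A.
Step 2: cheapest edge leaving the tree is A—C (2); add C.
Step 3: cheapest edge leaving the tree is C—D (1); add D.
Step 4: cheapest edge leaving the tree is B—D (3); add B.
Step 5: cheapest edge leaving the tree is C—F (3); add F.
The 3rd edge added is C—D.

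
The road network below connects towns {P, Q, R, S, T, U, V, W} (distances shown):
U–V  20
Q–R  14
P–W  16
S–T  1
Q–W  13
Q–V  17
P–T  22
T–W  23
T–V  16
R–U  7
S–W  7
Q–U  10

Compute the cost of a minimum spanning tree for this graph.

Kruskal: consider edges lightest-first.
S–T (1): add — endpoints in different components.
R–U (7): add — endpoints in different components.
S–W (7): add — endpoints in different components.
Q–U (10): add — endpoints in different components.
Q–W (13): add — endpoints in different components.
Q–R (14): skip — R and Q already connected.
P–W (16): add — endpoints in different components.
T–V (16): add — endpoints in different components.
MST edges: S–T, R–U, S–W, Q–U, Q–W, P–W, T–V; total weight 1+7+7+10+13+16+16 = 70.

70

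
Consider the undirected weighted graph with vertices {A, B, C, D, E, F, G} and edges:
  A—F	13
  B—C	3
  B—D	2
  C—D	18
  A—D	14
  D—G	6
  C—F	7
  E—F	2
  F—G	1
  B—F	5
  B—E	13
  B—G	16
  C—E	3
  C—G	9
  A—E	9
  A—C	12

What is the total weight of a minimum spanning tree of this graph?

Prim, starting at B.
Step 1: cheapest edge leaving the tree is B—D (2); add D.
Step 2: cheapest edge leaving the tree is B—C (3); add C.
Step 3: cheapest edge leaving the tree is C—E (3); add E.
Step 4: cheapest edge leaving the tree is E—F (2); add F.
Step 5: cheapest edge leaving the tree is F—G (1); add G.
Step 6: cheapest edge leaving the tree is A—E (9); add A.
MST edges: B—D, B—C, C—E, E—F, F—G, A—E; total weight 2+3+3+2+1+9 = 20.

20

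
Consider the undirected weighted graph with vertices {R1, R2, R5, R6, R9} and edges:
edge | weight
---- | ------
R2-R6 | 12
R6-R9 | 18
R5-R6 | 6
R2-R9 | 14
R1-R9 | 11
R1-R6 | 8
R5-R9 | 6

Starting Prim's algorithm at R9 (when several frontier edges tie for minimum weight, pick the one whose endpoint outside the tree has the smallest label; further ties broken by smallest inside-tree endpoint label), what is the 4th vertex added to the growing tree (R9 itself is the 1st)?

Prim's algorithm from R9:
Step 1: cheapest edge leaving the tree is R5-R9 (6); add R5.
Step 2: cheapest edge leaving the tree is R5-R6 (6); add R6.
Step 3: cheapest edge leaving the tree is R1-R6 (8); add R1.
Step 4: cheapest edge leaving the tree is R2-R6 (12); add R2.
Vertex order: R9, R5, R6, R1, R2. The 4th vertex is R1.

R1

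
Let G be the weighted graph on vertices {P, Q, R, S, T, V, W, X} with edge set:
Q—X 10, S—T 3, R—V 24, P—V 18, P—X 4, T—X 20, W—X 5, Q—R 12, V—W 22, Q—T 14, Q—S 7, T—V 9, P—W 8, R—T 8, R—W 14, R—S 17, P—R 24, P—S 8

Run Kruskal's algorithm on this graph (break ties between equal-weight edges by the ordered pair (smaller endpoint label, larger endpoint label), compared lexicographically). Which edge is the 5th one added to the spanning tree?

P-S

Kruskal: consider edges lightest-first.
S—T (3): add — endpoints in different components.
P—X (4): add — endpoints in different components.
W—X (5): add — endpoints in different components.
Q—S (7): add — endpoints in different components.
P—S (8): add — endpoints in different components.
P—W (8): skip — P and W already connected.
R—T (8): add — endpoints in different components.
T—V (9): add — endpoints in different components.
The 5th edge added is P—S.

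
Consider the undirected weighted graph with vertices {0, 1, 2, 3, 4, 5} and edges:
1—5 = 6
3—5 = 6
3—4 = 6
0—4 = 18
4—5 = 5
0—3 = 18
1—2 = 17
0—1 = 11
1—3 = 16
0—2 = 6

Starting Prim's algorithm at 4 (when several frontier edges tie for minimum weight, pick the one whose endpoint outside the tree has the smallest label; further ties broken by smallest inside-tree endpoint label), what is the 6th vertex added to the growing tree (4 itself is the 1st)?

Prim's algorithm from 4:
Step 1: cheapest edge leaving the tree is 4—5 (5); add 5.
Step 2: cheapest edge leaving the tree is 1—5 (6); add 1.
Step 3: cheapest edge leaving the tree is 3—4 (6); add 3.
Step 4: cheapest edge leaving the tree is 0—1 (11); add 0.
Step 5: cheapest edge leaving the tree is 0—2 (6); add 2.
Vertex order: 4, 5, 1, 3, 0, 2. The 6th vertex is 2.

2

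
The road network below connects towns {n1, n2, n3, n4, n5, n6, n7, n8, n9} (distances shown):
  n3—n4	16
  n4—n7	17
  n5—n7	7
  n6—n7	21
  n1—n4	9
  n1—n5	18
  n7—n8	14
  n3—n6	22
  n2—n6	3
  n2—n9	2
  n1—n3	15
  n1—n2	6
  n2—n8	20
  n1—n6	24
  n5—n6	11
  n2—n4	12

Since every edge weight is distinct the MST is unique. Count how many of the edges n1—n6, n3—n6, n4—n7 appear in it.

Kruskal's algorithm — process edges by increasing weight (ties by edge label):
n2—n9 (2): add — endpoints in different components.
n2—n6 (3): add — endpoints in different components.
n1—n2 (6): add — endpoints in different components.
n5—n7 (7): add — endpoints in different components.
n1—n4 (9): add — endpoints in different components.
n5—n6 (11): add — endpoints in different components.
n2—n4 (12): skip — n4 and n2 already connected.
n7—n8 (14): add — endpoints in different components.
n1—n3 (15): add — endpoints in different components.
MST edge set: {n2—n9, n2—n6, n1—n2, n5—n7, n1—n4, n5—n6, n7—n8, n1—n3}.
Of the listed edges, {} are in the MST → 0.

0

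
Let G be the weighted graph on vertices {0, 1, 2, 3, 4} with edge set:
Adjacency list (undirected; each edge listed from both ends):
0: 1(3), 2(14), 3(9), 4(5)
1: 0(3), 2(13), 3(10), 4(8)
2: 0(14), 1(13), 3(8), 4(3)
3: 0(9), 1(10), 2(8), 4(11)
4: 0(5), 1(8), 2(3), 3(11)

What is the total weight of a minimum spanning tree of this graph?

19

Sort edges by weight, then run Kruskal:
0—1 (3): add — endpoints in different components.
2—4 (3): add — endpoints in different components.
0—4 (5): add — endpoints in different components.
1—4 (8): skip — 1 and 4 already connected.
2—3 (8): add — endpoints in different components.
MST edges: 0—1, 2—4, 0—4, 2—3; total weight 3+3+5+8 = 19.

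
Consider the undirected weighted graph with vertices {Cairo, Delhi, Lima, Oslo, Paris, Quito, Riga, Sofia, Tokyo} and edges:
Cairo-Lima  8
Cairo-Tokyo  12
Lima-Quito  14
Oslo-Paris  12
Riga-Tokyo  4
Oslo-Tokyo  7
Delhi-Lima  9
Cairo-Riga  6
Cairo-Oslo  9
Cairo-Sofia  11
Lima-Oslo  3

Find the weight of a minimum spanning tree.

66

Kruskal: consider edges lightest-first.
Lima-Oslo (3): add — endpoints in different components.
Riga-Tokyo (4): add — endpoints in different components.
Cairo-Riga (6): add — endpoints in different components.
Oslo-Tokyo (7): add — endpoints in different components.
Cairo-Lima (8): skip — Cairo and Lima already connected.
Cairo-Oslo (9): skip — Oslo and Cairo already connected.
Delhi-Lima (9): add — endpoints in different components.
Cairo-Sofia (11): add — endpoints in different components.
Cairo-Tokyo (12): skip — Tokyo and Cairo already connected.
Oslo-Paris (12): add — endpoints in different components.
Lima-Quito (14): add — endpoints in different components.
MST edges: Lima-Oslo, Riga-Tokyo, Cairo-Riga, Oslo-Tokyo, Delhi-Lima, Cairo-Sofia, Oslo-Paris, Lima-Quito; total weight 3+4+6+7+9+11+12+14 = 66.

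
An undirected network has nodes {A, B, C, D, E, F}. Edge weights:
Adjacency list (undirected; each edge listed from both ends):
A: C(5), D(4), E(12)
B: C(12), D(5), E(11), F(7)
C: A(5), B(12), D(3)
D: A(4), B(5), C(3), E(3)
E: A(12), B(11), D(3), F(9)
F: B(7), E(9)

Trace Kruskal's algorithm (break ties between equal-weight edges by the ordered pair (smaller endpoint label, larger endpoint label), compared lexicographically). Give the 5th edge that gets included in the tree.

Kruskal: consider edges lightest-first.
C—D (3): add. Components now {A} {B} {C,D} {E} {F}
D—E (3): add. Components now {A} {B} {C,D,E} {F}
A—D (4): add. Components now {A,C,D,E} {B} {F}
A—C (5): skip — A and C already connected.
B—D (5): add. Components now {A,B,C,D,E} {F}
B—F (7): add. Components now {A,B,C,D,E,F}
The 5th edge added is B—F.

B-F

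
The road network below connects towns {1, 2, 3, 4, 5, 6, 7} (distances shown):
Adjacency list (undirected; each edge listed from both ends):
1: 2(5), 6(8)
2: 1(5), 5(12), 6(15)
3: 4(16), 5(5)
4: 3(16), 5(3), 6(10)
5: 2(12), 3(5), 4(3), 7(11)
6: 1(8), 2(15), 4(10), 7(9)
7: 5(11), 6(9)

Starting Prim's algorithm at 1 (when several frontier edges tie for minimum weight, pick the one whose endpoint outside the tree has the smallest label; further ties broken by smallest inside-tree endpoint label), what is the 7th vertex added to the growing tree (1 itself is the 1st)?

Prim, starting at 1.
Step 1: cheapest edge leaving the tree is 1–2 (5); add 2.
Step 2: cheapest edge leaving the tree is 1–6 (8); add 6.
Step 3: cheapest edge leaving the tree is 6–7 (9); add 7.
Step 4: cheapest edge leaving the tree is 4–6 (10); add 4.
Step 5: cheapest edge leaving the tree is 4–5 (3); add 5.
Step 6: cheapest edge leaving the tree is 3–5 (5); add 3.
Vertex order: 1, 2, 6, 7, 4, 5, 3. The 7th vertex is 3.

3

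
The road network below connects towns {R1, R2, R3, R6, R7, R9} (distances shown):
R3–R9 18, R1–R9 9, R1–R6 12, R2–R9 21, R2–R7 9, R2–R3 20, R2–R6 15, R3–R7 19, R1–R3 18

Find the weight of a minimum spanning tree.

63

Kruskal: consider edges lightest-first.
R1–R9 (9): add — endpoints in different components.
R2–R7 (9): add — endpoints in different components.
R1–R6 (12): add — endpoints in different components.
R2–R6 (15): add — endpoints in different components.
R1–R3 (18): add — endpoints in different components.
MST edges: R1–R9, R2–R7, R1–R6, R2–R6, R1–R3; total weight 9+9+12+15+18 = 63.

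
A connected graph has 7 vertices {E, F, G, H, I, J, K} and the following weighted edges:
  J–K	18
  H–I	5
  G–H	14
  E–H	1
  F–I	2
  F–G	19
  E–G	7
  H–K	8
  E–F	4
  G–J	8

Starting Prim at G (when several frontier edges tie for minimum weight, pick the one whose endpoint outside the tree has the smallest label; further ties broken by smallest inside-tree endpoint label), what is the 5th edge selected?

Prim, starting at G.
Step 1: cheapest edge leaving the tree is E–G (7); add E.
Step 2: cheapest edge leaving the tree is E–H (1); add H.
Step 3: cheapest edge leaving the tree is E–F (4); add F.
Step 4: cheapest edge leaving the tree is F–I (2); add I.
Step 5: cheapest edge leaving the tree is G–J (8); add J.
Step 6: cheapest edge leaving the tree is H–K (8); add K.
The 5th edge added is G–J.

G-J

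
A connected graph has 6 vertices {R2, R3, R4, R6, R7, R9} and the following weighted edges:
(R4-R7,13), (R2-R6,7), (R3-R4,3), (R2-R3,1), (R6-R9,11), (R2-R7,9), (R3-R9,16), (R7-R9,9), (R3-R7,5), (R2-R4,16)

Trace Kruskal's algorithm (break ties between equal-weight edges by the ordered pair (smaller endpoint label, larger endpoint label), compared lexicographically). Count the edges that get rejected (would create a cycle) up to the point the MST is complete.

Sort edges by weight, then run Kruskal:
R2-R3 (1): add — endpoints in different components.
R3-R4 (3): add — endpoints in different components.
R3-R7 (5): add — endpoints in different components.
R2-R6 (7): add — endpoints in different components.
R2-R7 (9): skip — R2 and R7 already connected.
R7-R9 (9): add — endpoints in different components.
Edges rejected before the tree was complete: 1.

1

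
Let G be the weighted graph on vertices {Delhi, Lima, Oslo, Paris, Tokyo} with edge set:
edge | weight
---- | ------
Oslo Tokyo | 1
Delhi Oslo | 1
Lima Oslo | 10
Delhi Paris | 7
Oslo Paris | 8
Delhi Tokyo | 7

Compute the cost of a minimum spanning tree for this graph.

Sort edges by weight, then run Kruskal:
Delhi Oslo (1): add. Components now {Paris} {Lima} {Delhi,Oslo} {Tokyo}
Oslo Tokyo (1): add. Components now {Paris} {Lima} {Delhi,Oslo,Tokyo}
Delhi Paris (7): add. Components now {Delhi,Oslo,Paris,Tokyo} {Lima}
Delhi Tokyo (7): skip — Delhi and Tokyo already connected.
Oslo Paris (8): skip — Paris and Oslo already connected.
Lima Oslo (10): add. Components now {Delhi,Lima,Oslo,Paris,Tokyo}
MST edges: Delhi Oslo, Oslo Tokyo, Delhi Paris, Lima Oslo; total weight 1+1+7+10 = 19.

19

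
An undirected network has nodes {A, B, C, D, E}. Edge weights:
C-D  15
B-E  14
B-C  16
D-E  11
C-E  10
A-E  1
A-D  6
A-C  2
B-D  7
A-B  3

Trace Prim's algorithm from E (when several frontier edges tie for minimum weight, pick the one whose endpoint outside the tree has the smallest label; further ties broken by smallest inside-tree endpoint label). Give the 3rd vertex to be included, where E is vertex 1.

C

Prim's algorithm from E:
Step 1: frontier [A-E 1, C-E 10, D-E 11, B-E 14] → take A-E (1); add A.
Step 2: frontier [A-C 2, A-B 3, A-D 6, C-E 10, D-E 11, B-E 14] → take A-C (2); add C.
Step 3: frontier [A-B 3, A-D 6, C-D 15, B-C 16, D-E 11, B-E 14] → take A-B (3); add B.
Step 4: frontier [A-D 6, B-D 7, C-D 15, D-E 11] → take A-D (6); add D.
Vertex order: E, A, C, B, D. The 3rd vertex is C.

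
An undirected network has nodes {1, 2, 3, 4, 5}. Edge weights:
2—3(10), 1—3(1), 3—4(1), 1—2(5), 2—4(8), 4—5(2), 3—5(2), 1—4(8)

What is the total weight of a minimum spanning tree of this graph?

9

Prim, starting at 2.
Step 1: frontier [1—2 5, 2—4 8, 2—3 10] → take 1—2 (5); add 1.
Step 2: frontier [1—3 1, 1—4 8, 2—4 8, 2—3 10] → take 1—3 (1); add 3.
Step 3: frontier [1—4 8, 2—4 8, 3—4 1, 3—5 2] → take 3—4 (1); add 4.
Step 4: frontier [3—5 2, 4—5 2] → take 3—5 (2); add 5.
MST edges: 1—2, 1—3, 3—4, 3—5; total weight 5+1+1+2 = 9.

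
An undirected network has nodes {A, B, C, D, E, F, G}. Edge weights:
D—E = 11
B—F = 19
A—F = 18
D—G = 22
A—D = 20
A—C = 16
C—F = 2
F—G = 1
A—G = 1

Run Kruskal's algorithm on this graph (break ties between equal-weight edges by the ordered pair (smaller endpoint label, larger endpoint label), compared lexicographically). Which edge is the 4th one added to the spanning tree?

D-E

Kruskal: consider edges lightest-first.
A—G (1): add — endpoints in different components.
F—G (1): add — endpoints in different components.
C—F (2): add — endpoints in different components.
D—E (11): add — endpoints in different components.
A—C (16): skip — A and C already connected.
A—F (18): skip — A and F already connected.
B—F (19): add — endpoints in different components.
A—D (20): add — endpoints in different components.
The 4th edge added is D—E.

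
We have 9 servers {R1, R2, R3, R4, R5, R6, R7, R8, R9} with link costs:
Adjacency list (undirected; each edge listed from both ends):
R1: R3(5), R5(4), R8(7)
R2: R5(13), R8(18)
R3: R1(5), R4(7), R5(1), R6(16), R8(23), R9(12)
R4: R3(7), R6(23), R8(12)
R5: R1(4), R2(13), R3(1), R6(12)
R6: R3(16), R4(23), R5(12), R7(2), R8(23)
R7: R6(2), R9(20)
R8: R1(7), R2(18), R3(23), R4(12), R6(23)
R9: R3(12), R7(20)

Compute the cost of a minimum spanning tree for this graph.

58

Kruskal's algorithm — process edges by increasing weight (ties by edge label):
R3 R5 (1): add — endpoints in different components.
R6 R7 (2): add — endpoints in different components.
R1 R5 (4): add — endpoints in different components.
R1 R3 (5): skip — R3 and R1 already connected.
R1 R8 (7): add — endpoints in different components.
R3 R4 (7): add — endpoints in different components.
R3 R9 (12): add — endpoints in different components.
R4 R8 (12): skip — R8 and R4 already connected.
R5 R6 (12): add — endpoints in different components.
R2 R5 (13): add — endpoints in different components.
MST edges: R3 R5, R6 R7, R1 R5, R1 R8, R3 R4, R3 R9, R5 R6, R2 R5; total weight 1+2+4+7+7+12+12+13 = 58.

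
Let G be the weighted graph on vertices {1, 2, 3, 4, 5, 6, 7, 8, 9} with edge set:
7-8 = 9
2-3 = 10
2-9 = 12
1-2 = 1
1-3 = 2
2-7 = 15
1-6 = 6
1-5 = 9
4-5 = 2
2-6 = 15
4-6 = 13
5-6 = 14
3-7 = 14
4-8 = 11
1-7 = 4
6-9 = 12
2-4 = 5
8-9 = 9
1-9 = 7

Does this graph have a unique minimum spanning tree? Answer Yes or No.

Kruskal's algorithm — process edges by increasing weight (ties by edge label):
1-2 (1): add — endpoints in different components.
1-3 (2): add — endpoints in different components.
4-5 (2): add — endpoints in different components.
1-7 (4): add — endpoints in different components.
2-4 (5): add — endpoints in different components.
1-6 (6): add — endpoints in different components.
1-9 (7): add — endpoints in different components.
1-5 (9): skip — 1 and 5 already connected.
7-8 (9): add — endpoints in different components.
Non-tree edge 8-9 has weight 9, equal to the heaviest edge on its tree cycle — swapping gives another MST of the same weight. Not unique.

No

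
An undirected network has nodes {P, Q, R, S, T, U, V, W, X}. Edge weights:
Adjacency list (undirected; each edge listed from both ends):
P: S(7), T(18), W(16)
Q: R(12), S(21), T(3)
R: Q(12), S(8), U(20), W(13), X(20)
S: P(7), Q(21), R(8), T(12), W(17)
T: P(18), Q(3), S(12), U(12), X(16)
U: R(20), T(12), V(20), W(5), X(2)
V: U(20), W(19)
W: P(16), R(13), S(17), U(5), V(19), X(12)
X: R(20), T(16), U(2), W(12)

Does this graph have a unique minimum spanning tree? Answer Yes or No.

No

Kruskal: consider edges lightest-first.
U X (2): add — endpoints in different components.
Q T (3): add — endpoints in different components.
U W (5): add — endpoints in different components.
P S (7): add — endpoints in different components.
R S (8): add — endpoints in different components.
Q R (12): add — endpoints in different components.
S T (12): skip — S and T already connected.
T U (12): add — endpoints in different components.
W X (12): skip — W and X already connected.
R W (13): skip — R and W already connected.
P W (16): skip — W and P already connected.
T X (16): skip — X and T already connected.
S W (17): skip — W and S already connected.
P T (18): skip — P and T already connected.
V W (19): add — endpoints in different components.
Non-tree edge S T has weight 12, equal to the heaviest edge on its tree cycle — swapping gives another MST of the same weight. Not unique.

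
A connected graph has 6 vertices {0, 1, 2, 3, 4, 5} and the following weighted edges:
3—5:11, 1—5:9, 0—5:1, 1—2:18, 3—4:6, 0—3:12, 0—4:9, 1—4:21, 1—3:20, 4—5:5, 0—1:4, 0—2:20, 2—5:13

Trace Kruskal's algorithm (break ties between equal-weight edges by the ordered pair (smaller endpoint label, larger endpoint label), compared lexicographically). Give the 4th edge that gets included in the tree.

3-4

Kruskal: consider edges lightest-first.
0—5 (1): add — endpoints in different components.
0—1 (4): add — endpoints in different components.
4—5 (5): add — endpoints in different components.
3—4 (6): add — endpoints in different components.
0—4 (9): skip — 0 and 4 already connected.
1—5 (9): skip — 1 and 5 already connected.
3—5 (11): skip — 3 and 5 already connected.
0—3 (12): skip — 0 and 3 already connected.
2—5 (13): add — endpoints in different components.
The 4th edge added is 3—4.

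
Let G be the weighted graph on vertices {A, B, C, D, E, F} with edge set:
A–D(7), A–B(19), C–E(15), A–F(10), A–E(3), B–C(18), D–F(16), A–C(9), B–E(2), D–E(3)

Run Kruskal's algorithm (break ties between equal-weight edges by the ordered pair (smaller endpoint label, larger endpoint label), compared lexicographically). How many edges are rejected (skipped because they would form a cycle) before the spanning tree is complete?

Sort edges by weight, then run Kruskal:
B–E (2): add — endpoints in different components.
A–E (3): add — endpoints in different components.
D–E (3): add — endpoints in different components.
A–D (7): skip — A and D already connected.
A–C (9): add — endpoints in different components.
A–F (10): add — endpoints in different components.
Edges rejected before the tree was complete: 1.

1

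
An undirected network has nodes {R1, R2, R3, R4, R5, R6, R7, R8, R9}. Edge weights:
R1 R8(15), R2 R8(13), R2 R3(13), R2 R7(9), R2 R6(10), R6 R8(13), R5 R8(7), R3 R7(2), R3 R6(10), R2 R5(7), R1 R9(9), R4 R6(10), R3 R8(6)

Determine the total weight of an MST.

Prim's algorithm from R4:
Step 1: cheapest edge leaving the tree is R4 R6 (10); add R6.
Step 2: cheapest edge leaving the tree is R2 R6 (10); add R2.
Step 3: cheapest edge leaving the tree is R2 R5 (7); add R5.
Step 4: cheapest edge leaving the tree is R5 R8 (7); add R8.
Step 5: cheapest edge leaving the tree is R3 R8 (6); add R3.
Step 6: cheapest edge leaving the tree is R3 R7 (2); add R7.
Step 7: cheapest edge leaving the tree is R1 R8 (15); add R1.
Step 8: cheapest edge leaving the tree is R1 R9 (9); add R9.
MST edges: R4 R6, R2 R6, R2 R5, R5 R8, R3 R8, R3 R7, R1 R8, R1 R9; total weight 10+10+7+7+6+2+15+9 = 66.

66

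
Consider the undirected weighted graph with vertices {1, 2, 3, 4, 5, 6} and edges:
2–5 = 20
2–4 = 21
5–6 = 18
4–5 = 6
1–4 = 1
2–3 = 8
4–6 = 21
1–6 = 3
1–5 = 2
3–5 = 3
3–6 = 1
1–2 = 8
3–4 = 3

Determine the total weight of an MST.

Grow the tree from 2 using Prim:
Step 1: frontier [1–2 8, 2–3 8, 2–5 20, 2–4 21] → take 1–2 (8); add 1.
Step 2: frontier [1–4 1, 1–5 2, 1–6 3, 2–3 8, 2–5 20, 2–4 21] → take 1–4 (1); add 4.
Step 3: frontier [1–5 2, 1–6 3, 2–3 8, 2–5 20, 3–4 3, 4–5 6, 4–6 21] → take 1–5 (2); add 5.
Step 4: frontier [1–6 3, 2–3 8, 3–4 3, 4–6 21, 3–5 3, 5–6 18] → take 3–4 (3); add 3.
Step 5: frontier [1–6 3, 3–6 1, 4–6 21, 5–6 18] → take 3–6 (1); add 6.
MST edges: 1–2, 1–4, 1–5, 3–4, 3–6; total weight 8+1+2+3+1 = 15.

15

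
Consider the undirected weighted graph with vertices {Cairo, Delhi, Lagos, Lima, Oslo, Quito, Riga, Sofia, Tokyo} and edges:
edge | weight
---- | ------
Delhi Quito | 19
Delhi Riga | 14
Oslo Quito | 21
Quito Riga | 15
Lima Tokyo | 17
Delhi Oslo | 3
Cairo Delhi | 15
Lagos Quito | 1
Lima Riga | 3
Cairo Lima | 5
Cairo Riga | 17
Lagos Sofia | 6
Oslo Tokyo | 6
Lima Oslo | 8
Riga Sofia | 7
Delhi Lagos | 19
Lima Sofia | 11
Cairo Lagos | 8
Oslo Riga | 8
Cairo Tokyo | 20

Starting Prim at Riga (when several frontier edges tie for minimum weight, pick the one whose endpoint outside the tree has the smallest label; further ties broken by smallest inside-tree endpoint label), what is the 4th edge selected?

Lagos-Sofia

Prim, starting at Riga.
Step 1: cheapest edge leaving the tree is Lima Riga (3); add Lima.
Step 2: cheapest edge leaving the tree is Cairo Lima (5); add Cairo.
Step 3: cheapest edge leaving the tree is Riga Sofia (7); add Sofia.
Step 4: cheapest edge leaving the tree is Lagos Sofia (6); add Lagos.
Step 5: cheapest edge leaving the tree is Lagos Quito (1); add Quito.
Step 6: cheapest edge leaving the tree is Lima Oslo (8); add Oslo.
Step 7: cheapest edge leaving the tree is Delhi Oslo (3); add Delhi.
Step 8: cheapest edge leaving the tree is Oslo Tokyo (6); add Tokyo.
The 4th edge added is Lagos Sofia.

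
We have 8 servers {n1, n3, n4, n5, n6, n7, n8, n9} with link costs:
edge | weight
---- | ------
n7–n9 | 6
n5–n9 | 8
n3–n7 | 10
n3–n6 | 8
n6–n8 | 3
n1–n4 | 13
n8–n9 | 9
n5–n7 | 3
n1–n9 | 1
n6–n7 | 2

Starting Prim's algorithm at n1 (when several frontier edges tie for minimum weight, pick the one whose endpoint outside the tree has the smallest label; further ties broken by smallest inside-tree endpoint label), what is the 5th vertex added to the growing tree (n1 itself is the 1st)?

n5

Prim, starting at n1.
Step 1: frontier [n1–n9 1, n1–n4 13] → take n1–n9 (1); add n9.
Step 2: frontier [n1–n4 13, n7–n9 6, n5–n9 8, n8–n9 9] → take n7–n9 (6); add n7.
Step 3: frontier [n1–n4 13, n6–n7 2, n5–n7 3, n3–n7 10, n5–n9 8, n8–n9 9] → take n6–n7 (2); add n6.
Step 4: frontier [n1–n4 13, n6–n8 3, n3–n6 8, n5–n7 3, n3–n7 10, n5–n9 8, n8–n9 9] → take n5–n7 (3); add n5.
Step 5: frontier [n1–n4 13, n6–n8 3, n3–n6 8, n3–n7 10, n8–n9 9] → take n6–n8 (3); add n8.
Step 6: frontier [n1–n4 13, n3–n6 8, n3–n7 10] → take n3–n6 (8); add n3.
Step 7: frontier [n1–n4 13] → take n1–n4 (13); add n4.
Vertex order: n1, n9, n7, n6, n5, n8, n3, n4. The 5th vertex is n5.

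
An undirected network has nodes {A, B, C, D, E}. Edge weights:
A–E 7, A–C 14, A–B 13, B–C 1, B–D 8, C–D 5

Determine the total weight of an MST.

Grow the tree from E using Prim:
Step 1: frontier [A–E 7] → take A–E (7); add A.
Step 2: frontier [A–B 13, A–C 14] → take A–B (13); add B.
Step 3: frontier [A–C 14, B–C 1, B–D 8] → take B–C (1); add C.
Step 4: frontier [B–D 8, C–D 5] → take C–D (5); add D.
MST edges: A–E, A–B, B–C, C–D; total weight 7+13+1+5 = 26.

26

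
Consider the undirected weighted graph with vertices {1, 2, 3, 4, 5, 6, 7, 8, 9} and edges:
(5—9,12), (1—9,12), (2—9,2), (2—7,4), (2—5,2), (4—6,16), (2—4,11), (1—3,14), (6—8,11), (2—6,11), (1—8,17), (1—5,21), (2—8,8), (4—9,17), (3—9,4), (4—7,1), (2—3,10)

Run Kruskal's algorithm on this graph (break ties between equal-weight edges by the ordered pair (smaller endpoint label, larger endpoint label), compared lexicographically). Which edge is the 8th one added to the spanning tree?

Kruskal's algorithm — process edges by increasing weight (ties by edge label):
4—7 (1): add — endpoints in different components.
2—5 (2): add — endpoints in different components.
2—9 (2): add — endpoints in different components.
2—7 (4): add — endpoints in different components.
3—9 (4): add — endpoints in different components.
2—8 (8): add — endpoints in different components.
2—3 (10): skip — 2 and 3 already connected.
2—4 (11): skip — 2 and 4 already connected.
2—6 (11): add — endpoints in different components.
6—8 (11): skip — 6 and 8 already connected.
1—9 (12): add — endpoints in different components.
The 8th edge added is 1—9.

1-9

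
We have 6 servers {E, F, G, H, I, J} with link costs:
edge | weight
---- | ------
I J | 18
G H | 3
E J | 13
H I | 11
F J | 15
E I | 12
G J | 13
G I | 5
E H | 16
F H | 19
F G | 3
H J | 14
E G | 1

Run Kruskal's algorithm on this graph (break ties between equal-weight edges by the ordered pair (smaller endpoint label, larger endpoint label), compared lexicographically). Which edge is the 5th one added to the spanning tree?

Kruskal's algorithm — process edges by increasing weight (ties by edge label):
E G (1): add — endpoints in different components.
F G (3): add — endpoints in different components.
G H (3): add — endpoints in different components.
G I (5): add — endpoints in different components.
H I (11): skip — H and I already connected.
E I (12): skip — E and I already connected.
E J (13): add — endpoints in different components.
The 5th edge added is E J.

E-J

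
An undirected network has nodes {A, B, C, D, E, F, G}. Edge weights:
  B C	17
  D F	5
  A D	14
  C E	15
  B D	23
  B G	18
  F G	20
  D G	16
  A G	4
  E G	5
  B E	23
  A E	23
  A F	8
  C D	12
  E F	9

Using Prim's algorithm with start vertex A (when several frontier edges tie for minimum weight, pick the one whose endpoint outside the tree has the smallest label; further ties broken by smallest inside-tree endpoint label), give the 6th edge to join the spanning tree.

Prim's algorithm from A:
Step 1: cheapest edge leaving the tree is A G (4); add G.
Step 2: cheapest edge leaving the tree is E G (5); add E.
Step 3: cheapest edge leaving the tree is A F (8); add F.
Step 4: cheapest edge leaving the tree is D F (5); add D.
Step 5: cheapest edge leaving the tree is C D (12); add C.
Step 6: cheapest edge leaving the tree is B C (17); add B.
The 6th edge added is B C.

B-C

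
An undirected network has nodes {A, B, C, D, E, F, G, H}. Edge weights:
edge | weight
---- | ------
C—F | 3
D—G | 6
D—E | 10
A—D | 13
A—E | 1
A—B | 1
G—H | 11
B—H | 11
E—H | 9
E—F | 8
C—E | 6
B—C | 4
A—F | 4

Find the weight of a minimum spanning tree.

34

Grow the tree from A using Prim:
Step 1: frontier [A—B 1, A—E 1, A—F 4, A—D 13] → take A—B (1); add B.
Step 2: frontier [A—E 1, A—F 4, A—D 13, B—C 4, B—H 11] → take A—E (1); add E.
Step 3: frontier [A—F 4, A—D 13, B—C 4, B—H 11, C—E 6, E—F 8, E—H 9, D—E 10] → take B—C (4); add C.
Step 4: frontier [A—F 4, A—D 13, B—H 11, C—F 3, E—F 8, E—H 9, D—E 10] → take C—F (3); add F.
Step 5: frontier [A—D 13, B—H 11, E—H 9, D—E 10] → take E—H (9); add H.
Step 6: frontier [A—D 13, D—E 10, G—H 11] → take D—E (10); add D.
Step 7: frontier [D—G 6, G—H 11] → take D—G (6); add G.
MST edges: A—B, A—E, B—C, C—F, E—H, D—E, D—G; total weight 1+1+4+3+9+10+6 = 34.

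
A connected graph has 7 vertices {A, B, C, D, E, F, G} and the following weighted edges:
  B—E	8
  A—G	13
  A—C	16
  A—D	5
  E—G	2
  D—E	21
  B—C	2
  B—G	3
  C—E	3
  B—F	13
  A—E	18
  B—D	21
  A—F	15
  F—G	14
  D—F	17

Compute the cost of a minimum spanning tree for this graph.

38

Prim, starting at E.
Step 1: cheapest edge leaving the tree is E—G (2); add G.
Step 2: cheapest edge leaving the tree is B—G (3); add B.
Step 3: cheapest edge leaving the tree is B—C (2); add C.
Step 4: cheapest edge leaving the tree is A—G (13); add A.
Step 5: cheapest edge leaving the tree is A—D (5); add D.
Step 6: cheapest edge leaving the tree is B—F (13); add F.
MST edges: E—G, B—G, B—C, A—G, A—D, B—F; total weight 2+3+2+13+5+13 = 38.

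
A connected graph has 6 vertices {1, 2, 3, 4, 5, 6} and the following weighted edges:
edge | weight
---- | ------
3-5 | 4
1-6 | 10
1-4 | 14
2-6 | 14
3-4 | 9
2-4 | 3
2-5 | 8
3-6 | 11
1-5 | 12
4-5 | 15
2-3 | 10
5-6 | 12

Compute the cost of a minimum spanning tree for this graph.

36

Prim, starting at 6.
Step 1: frontier [1-6 10, 3-6 11, 5-6 12, 2-6 14] → take 1-6 (10); add 1.
Step 2: frontier [1-5 12, 1-4 14, 3-6 11, 5-6 12, 2-6 14] → take 3-6 (11); add 3.
Step 3: frontier [1-5 12, 1-4 14, 3-5 4, 3-4 9, 2-3 10, 5-6 12, 2-6 14] → take 3-5 (4); add 5.
Step 4: frontier [1-4 14, 3-4 9, 2-3 10, 2-5 8, 4-5 15, 2-6 14] → take 2-5 (8); add 2.
Step 5: frontier [1-4 14, 2-4 3, 3-4 9, 4-5 15] → take 2-4 (3); add 4.
MST edges: 1-6, 3-6, 3-5, 2-5, 2-4; total weight 10+11+4+8+3 = 36.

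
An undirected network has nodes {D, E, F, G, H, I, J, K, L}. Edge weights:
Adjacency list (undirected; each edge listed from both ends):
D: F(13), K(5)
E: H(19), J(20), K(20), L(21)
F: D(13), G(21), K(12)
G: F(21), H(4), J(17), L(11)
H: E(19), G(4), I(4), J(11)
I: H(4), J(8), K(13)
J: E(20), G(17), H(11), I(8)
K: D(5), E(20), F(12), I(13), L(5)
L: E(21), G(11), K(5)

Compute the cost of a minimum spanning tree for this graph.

Kruskal: consider edges lightest-first.
G-H (4): add — endpoints in different components.
H-I (4): add — endpoints in different components.
D-K (5): add — endpoints in different components.
K-L (5): add — endpoints in different components.
I-J (8): add — endpoints in different components.
G-L (11): add — endpoints in different components.
H-J (11): skip — H and J already connected.
F-K (12): add — endpoints in different components.
D-F (13): skip — D and F already connected.
I-K (13): skip — I and K already connected.
G-J (17): skip — G and J already connected.
E-H (19): add — endpoints in different components.
MST edges: G-H, H-I, D-K, K-L, I-J, G-L, F-K, E-H; total weight 4+4+5+5+8+11+12+19 = 68.

68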